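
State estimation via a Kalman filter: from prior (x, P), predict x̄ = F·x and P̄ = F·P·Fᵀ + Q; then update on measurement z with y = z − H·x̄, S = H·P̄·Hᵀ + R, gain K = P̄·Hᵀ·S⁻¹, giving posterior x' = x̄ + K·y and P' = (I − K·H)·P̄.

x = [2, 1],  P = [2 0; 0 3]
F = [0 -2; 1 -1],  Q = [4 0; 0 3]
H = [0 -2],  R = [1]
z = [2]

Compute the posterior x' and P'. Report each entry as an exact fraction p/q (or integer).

x̄ = F·x = [-2, 1]
P̄ = F·P·Fᵀ + Q = [16 6; 6 8]
y = z − H·x̄ = [4]
S = H·P̄·Hᵀ + R = [33]
K = P̄·Hᵀ·S⁻¹ = [-4/11; -16/33]
x' = x̄ + K·y = [-38/11, -31/33]
P' = (I − K·H)·P̄ = [128/11 2/11; 2/11 8/33]

x' = [-38/11, -31/33]
P' = [128/11 2/11; 2/11 8/33]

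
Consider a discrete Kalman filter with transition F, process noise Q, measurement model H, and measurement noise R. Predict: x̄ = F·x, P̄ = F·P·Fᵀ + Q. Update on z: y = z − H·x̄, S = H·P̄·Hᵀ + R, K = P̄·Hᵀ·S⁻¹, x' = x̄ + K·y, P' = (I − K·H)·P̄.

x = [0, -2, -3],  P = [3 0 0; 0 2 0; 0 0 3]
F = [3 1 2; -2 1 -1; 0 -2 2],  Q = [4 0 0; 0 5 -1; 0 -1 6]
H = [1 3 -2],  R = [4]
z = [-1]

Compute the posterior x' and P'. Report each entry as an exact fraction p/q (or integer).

x̄ = F·x = [-8, 1, -2]
P̄ = F·P·Fᵀ + Q = [45 -22 8; -22 22 -11; 8 -11 26]
y = z − H·x̄ = [0]
S = H·P̄·Hᵀ + R = [319]
K = P̄·Hᵀ·S⁻¹ = [-37/319; 6/29; -7/29]
x' = x̄ + K·y = [-8, 1, -2]
P' = (I − K·H)·P̄ = [12986/319 -416/29 -27/29; -416/29 242/29 143/29; -27/29 143/29 215/29]

x' = [-8, 1, -2]
P' = [12986/319 -416/29 -27/29; -416/29 242/29 143/29; -27/29 143/29 215/29]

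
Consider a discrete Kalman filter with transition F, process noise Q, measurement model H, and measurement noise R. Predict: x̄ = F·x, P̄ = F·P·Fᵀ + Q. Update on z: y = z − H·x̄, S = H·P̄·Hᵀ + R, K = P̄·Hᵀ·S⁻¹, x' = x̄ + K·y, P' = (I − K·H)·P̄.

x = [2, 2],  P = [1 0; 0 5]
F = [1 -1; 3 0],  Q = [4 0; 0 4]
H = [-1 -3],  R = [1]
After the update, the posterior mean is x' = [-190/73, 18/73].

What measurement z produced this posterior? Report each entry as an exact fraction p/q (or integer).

z = [2]

x̄ = F·x = [0, 6]
P̄ = F·P·Fᵀ + Q = [10 3; 3 13]
S = H·P̄·Hᵀ + R = [146]
K = P̄·Hᵀ·S⁻¹ = [-19/146; -21/73]
x' − x̄ = [-190/73, -420/73] = K·y
y = (KᵀK)⁻¹·Kᵀ·(x' − x̄) = [20]
z = y + H·x̄ = [20] + [-18] = [2]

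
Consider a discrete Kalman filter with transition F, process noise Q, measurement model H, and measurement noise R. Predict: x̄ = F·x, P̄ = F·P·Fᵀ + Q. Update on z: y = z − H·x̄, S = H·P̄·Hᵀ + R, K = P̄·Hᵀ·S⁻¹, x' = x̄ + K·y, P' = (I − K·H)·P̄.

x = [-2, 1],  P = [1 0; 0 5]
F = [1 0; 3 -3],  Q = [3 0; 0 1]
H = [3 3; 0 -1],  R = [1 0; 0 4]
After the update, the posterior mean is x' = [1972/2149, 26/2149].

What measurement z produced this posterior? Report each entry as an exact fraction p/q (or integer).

z = [3, 2]

x̄ = F·x = [-2, -9]
P̄ = F·P·Fᵀ + Q = [4 3; 3 55]
S = H·P̄·Hᵀ + R = [586 -174; -174 59]
K = P̄·Hᵀ·S⁻¹ = [717/4298 948/2149; 348/2149 -977/2149]
x' − x̄ = [6270/2149, 19367/2149] = K·y
y = (KᵀK)⁻¹·Kᵀ·(x' − x̄) = [36, -7]
z = y + H·x̄ = [36, -7] + [-33, 9] = [3, 2]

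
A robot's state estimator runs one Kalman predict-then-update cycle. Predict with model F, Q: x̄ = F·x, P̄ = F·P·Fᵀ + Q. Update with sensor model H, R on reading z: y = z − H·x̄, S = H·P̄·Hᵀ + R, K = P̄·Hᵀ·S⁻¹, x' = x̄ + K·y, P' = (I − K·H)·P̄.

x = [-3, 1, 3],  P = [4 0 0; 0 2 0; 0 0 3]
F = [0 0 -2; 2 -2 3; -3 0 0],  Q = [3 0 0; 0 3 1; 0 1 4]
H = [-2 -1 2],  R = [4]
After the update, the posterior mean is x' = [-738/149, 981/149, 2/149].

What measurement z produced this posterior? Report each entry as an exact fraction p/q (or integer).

x̄ = F·x = [-6, 1, 9]
P̄ = F·P·Fᵀ + Q = [15 -18 0; -18 54 -23; 0 -23 40]
S = H·P̄·Hᵀ + R = [298]
K = P̄·Hᵀ·S⁻¹ = [-6/149; -32/149; 103/298]
x' − x̄ = [156/149, 832/149, -1339/149] = K·y
y = (KᵀK)⁻¹·Kᵀ·(x' − x̄) = [-26]
z = y + H·x̄ = [-26] + [29] = [3]

z = [3]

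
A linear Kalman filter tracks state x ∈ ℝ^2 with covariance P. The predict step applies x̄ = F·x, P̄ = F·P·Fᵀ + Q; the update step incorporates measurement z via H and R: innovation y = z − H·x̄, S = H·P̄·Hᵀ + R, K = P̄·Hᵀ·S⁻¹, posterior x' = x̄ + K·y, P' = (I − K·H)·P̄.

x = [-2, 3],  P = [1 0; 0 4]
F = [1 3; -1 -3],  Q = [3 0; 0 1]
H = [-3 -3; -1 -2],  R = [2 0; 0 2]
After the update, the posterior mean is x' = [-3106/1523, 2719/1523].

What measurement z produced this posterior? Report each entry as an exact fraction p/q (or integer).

z = [1, -2]

x̄ = F·x = [7, -7]
P̄ = F·P·Fᵀ + Q = [40 -37; -37 38]
S = H·P̄·Hᵀ + R = [38 15; 15 46]
K = P̄·Hᵀ·S⁻¹ = [-924/1523 1427/1523; 447/1523 -1437/1523]
x' − x̄ = [-13767/1523, 13380/1523] = K·y
y = (KᵀK)⁻¹·Kᵀ·(x' − x̄) = [1, -9]
z = y + H·x̄ = [1, -9] + [0, 7] = [1, -2]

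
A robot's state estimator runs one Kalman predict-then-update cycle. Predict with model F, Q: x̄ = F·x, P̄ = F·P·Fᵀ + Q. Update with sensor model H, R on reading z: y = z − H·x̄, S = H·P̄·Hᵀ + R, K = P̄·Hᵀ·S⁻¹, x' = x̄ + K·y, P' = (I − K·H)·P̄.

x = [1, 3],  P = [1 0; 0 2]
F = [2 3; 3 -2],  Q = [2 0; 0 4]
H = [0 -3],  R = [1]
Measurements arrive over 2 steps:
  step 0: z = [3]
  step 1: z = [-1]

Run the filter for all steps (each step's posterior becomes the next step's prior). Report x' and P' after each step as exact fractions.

step 0: x' = [991/95, -96/95], P' = [2118/95 -3/95; -3/95 21/190]
step 1: x' = [-122954/35155, 2469/7031], P' = [409237/70310 2526/35155; 2526/35155 3904/35155]

step 0: x̄ = F·x = [11, -3]
step 0: P̄ = F·P·Fᵀ + Q = [24 -6; -6 21]
step 0: y = z − H·x̄ = [-6]
step 0: S = H·P̄·Hᵀ + R = [190]
step 0: K = P̄·Hᵀ·S⁻¹ = [9/95; -63/190]
step 0: x' = x̄ + K·y = [991/95, -96/95]
step 0: P' = (I − K·H)·P̄ = [2118/95 -3/95; -3/95 21/190]
step 1: x̄ = F·x = [1694/95, 633/19]
step 1: P̄ = F·P·Fᵀ + Q = [17441/190 2526/19; 2526/19 3904/19]
step 1: y = z − H·x̄ = [1880/19]
step 1: S = H·P̄·Hᵀ + R = [35155/19]
step 1: K = P̄·Hᵀ·S⁻¹ = [-7578/35155; -11712/35155]
step 1: x' = x̄ + K·y = [-122954/35155, 2469/7031]
step 1: P' = (I − K·H)·P̄ = [409237/70310 2526/35155; 2526/35155 3904/35155]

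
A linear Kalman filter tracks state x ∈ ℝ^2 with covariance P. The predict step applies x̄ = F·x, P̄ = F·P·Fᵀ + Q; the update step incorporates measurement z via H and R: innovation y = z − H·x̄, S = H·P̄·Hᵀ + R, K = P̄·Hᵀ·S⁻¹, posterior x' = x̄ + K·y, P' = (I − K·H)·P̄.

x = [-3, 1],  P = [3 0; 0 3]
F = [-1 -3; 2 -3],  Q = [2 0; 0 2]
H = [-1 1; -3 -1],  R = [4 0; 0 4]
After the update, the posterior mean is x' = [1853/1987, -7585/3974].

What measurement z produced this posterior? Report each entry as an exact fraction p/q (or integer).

x̄ = F·x = [0, -9]
P̄ = F·P·Fᵀ + Q = [32 21; 21 41]
S = H·P̄·Hᵀ + R = [35 13; 13 459]
K = P̄·Hᵀ·S⁻¹ = [-441/1987 -494/1987; 2633/3974 -975/3974]
x' − x̄ = [1853/1987, 28181/3974] = K·y
y = (KᵀK)⁻¹·Kᵀ·(x' − x̄) = [7, -10]
z = y + H·x̄ = [7, -10] + [-9, 9] = [-2, -1]

z = [-2, -1]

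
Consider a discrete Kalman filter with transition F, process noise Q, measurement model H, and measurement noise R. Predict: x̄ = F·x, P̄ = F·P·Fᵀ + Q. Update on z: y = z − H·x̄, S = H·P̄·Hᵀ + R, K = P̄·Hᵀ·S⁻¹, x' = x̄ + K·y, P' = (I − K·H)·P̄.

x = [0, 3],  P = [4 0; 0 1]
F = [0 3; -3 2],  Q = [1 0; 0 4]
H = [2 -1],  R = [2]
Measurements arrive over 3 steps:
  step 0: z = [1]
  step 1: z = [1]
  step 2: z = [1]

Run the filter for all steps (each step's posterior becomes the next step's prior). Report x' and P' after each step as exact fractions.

step 0: x' = [202/31, 362/31], P' = [212/31 410/31; 410/31 852/31]
step 1: x' = [-862/1835, -3848/1835], P' = [39657/12845 9334/1835; 9334/1835 18336/1835]
step 2: x' = [-2580988/4107107, -8991701/4107107], P' = [12271539/4107107 20235166/4107107; 20235166/4107107 40017342/4107107]

step 0: x̄ = F·x = [9, 6]
step 0: P̄ = F·P·Fᵀ + Q = [10 6; 6 44]
step 0: y = z − H·x̄ = [-11]
step 0: S = H·P̄·Hᵀ + R = [62]
step 0: K = P̄·Hᵀ·S⁻¹ = [7/31; -16/31]
step 0: x' = x̄ + K·y = [202/31, 362/31]
step 0: P' = (I − K·H)·P̄ = [212/31 410/31; 410/31 852/31]
step 1: x̄ = F·x = [1086/31, 118/31]
step 1: P̄ = F·P·Fᵀ + Q = [7699/31 1422/31; 1422/31 520/31]
step 1: y = z − H·x̄ = [-2023/31]
step 1: S = H·P̄·Hᵀ + R = [25690/31]
step 1: K = P̄·Hᵀ·S⁻¹ = [6988/12845; 166/1835]
step 1: x' = x̄ + K·y = [-862/1835, -3848/1835]
step 1: P' = (I − K·H)·P̄ = [39657/12845 9334/1835; 9334/1835 18336/1835]
step 2: x̄ = F·x = [-11544/1835, -1022/367]
step 2: P̄ = F·P·Fᵀ + Q = [166859/1835 5202/367; 5202/367 27529/2569]
step 2: y = z − H·x̄ = [19813/1835]
step 2: S = H·P̄·Hᵀ + R = [4107107/12845]
step 2: K = P̄·Hᵀ·S⁻¹ = [2153956/4107107; 226495/4107107]
step 2: x' = x̄ + K·y = [-2580988/4107107, -8991701/4107107]
step 2: P' = (I − K·H)·P̄ = [12271539/4107107 20235166/4107107; 20235166/4107107 40017342/4107107]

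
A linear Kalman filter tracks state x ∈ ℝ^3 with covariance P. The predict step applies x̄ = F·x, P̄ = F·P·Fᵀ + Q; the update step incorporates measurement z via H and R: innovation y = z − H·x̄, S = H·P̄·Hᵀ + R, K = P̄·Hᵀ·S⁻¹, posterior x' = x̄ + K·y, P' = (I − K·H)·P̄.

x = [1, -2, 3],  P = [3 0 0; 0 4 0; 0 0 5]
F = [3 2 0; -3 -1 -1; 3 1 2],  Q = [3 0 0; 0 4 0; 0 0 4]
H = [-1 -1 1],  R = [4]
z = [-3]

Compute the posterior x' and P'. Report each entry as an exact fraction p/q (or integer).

x̄ = F·x = [-1, -4, 7]
P̄ = F·P·Fᵀ + Q = [46 -35 35; -35 40 -41; 35 -41 55]
y = z − H·x̄ = [-15]
S = H·P̄·Hᵀ + R = [87]
K = P̄·Hᵀ·S⁻¹ = [8/29; -46/87; 61/87]
x' = x̄ + K·y = [-149/29, 114/29, -102/29]
P' = (I − K·H)·P̄ = [1142/29 -647/29 527/29; -647/29 1364/87 -761/87; 527/29 -761/87 1064/87]

x' = [-149/29, 114/29, -102/29]
P' = [1142/29 -647/29 527/29; -647/29 1364/87 -761/87; 527/29 -761/87 1064/87]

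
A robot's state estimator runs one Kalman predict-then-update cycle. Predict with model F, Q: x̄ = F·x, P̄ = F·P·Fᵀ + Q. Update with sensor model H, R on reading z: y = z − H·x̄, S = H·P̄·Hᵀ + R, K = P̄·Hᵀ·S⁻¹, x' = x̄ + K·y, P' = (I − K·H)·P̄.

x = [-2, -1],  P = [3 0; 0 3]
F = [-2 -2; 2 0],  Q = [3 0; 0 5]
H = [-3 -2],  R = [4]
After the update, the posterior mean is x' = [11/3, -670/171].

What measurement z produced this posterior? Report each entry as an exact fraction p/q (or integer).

z = [-3]

x̄ = F·x = [6, -4]
P̄ = F·P·Fᵀ + Q = [27 -12; -12 17]
S = H·P̄·Hᵀ + R = [171]
K = P̄·Hᵀ·S⁻¹ = [-1/3; 2/171]
x' − x̄ = [-7/3, 14/171] = K·y
y = (KᵀK)⁻¹·Kᵀ·(x' − x̄) = [7]
z = y + H·x̄ = [7] + [-10] = [-3]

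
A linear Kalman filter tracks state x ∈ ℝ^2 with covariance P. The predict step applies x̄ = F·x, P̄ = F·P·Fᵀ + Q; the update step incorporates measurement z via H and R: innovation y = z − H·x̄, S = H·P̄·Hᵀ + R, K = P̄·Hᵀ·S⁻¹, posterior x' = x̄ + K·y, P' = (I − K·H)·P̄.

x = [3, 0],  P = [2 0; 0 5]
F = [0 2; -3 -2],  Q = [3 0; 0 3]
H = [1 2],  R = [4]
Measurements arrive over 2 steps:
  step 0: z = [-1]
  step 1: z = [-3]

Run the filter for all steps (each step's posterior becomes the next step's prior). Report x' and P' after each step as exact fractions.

step 0: x̄ = F·x = [0, -9]
step 0: P̄ = F·P·Fᵀ + Q = [23 -20; -20 41]
step 0: y = z − H·x̄ = [17]
step 0: S = H·P̄·Hᵀ + R = [111]
step 0: K = P̄·Hᵀ·S⁻¹ = [-17/111; 62/111]
step 0: x' = x̄ + K·y = [-289/111, 55/111]
step 0: P' = (I − K·H)·P̄ = [2264/111 -1166/111; -1166/111 707/111]
step 1: x̄ = F·x = [110/111, 757/111]
step 1: P̄ = F·P·Fᵀ + Q = [3161/111 4168/111; 4168/111 9545/111]
step 1: y = z − H·x̄ = [-1957/111]
step 1: S = H·P̄·Hᵀ + R = [58457/111]
step 1: K = P̄·Hᵀ·S⁻¹ = [11497/58457; 23258/58457]
step 1: x' = x̄ + K·y = [-144769/58457, -11387/58457]
step 1: P' = (I − K·H)·P̄ = [473888/58457 -213950/58457; -213950/58457 153491/58457]

step 0: x' = [-289/111, 55/111], P' = [2264/111 -1166/111; -1166/111 707/111]
step 1: x' = [-144769/58457, -11387/58457], P' = [473888/58457 -213950/58457; -213950/58457 153491/58457]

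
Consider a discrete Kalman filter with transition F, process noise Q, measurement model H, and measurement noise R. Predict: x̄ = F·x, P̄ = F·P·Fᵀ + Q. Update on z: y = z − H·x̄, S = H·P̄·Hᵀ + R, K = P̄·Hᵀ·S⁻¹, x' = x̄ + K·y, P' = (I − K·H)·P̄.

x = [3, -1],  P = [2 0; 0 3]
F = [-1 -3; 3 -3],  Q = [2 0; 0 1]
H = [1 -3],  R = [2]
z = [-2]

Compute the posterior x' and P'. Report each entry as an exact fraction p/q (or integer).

x' = [-1088/321, -42/107]
P' = [8927/321 999/107; 999/107 359/107]

x̄ = F·x = [0, 12]
P̄ = F·P·Fᵀ + Q = [31 21; 21 46]
y = z − H·x̄ = [34]
S = H·P̄·Hᵀ + R = [321]
K = P̄·Hᵀ·S⁻¹ = [-32/321; -39/107]
x' = x̄ + K·y = [-1088/321, -42/107]
P' = (I − K·H)·P̄ = [8927/321 999/107; 999/107 359/107]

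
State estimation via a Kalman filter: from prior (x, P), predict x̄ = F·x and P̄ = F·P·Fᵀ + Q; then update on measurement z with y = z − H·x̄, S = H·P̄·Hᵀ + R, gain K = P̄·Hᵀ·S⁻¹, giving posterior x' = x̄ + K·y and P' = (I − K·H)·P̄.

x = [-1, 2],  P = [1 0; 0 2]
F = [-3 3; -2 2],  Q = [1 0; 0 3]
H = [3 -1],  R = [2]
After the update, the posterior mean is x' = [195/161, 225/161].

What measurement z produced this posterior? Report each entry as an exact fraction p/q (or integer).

x̄ = F·x = [9, 6]
P̄ = F·P·Fᵀ + Q = [28 18; 18 15]
S = H·P̄·Hᵀ + R = [161]
K = P̄·Hᵀ·S⁻¹ = [66/161; 39/161]
x' − x̄ = [-1254/161, -741/161] = K·y
y = (KᵀK)⁻¹·Kᵀ·(x' − x̄) = [-19]
z = y + H·x̄ = [-19] + [21] = [2]

z = [2]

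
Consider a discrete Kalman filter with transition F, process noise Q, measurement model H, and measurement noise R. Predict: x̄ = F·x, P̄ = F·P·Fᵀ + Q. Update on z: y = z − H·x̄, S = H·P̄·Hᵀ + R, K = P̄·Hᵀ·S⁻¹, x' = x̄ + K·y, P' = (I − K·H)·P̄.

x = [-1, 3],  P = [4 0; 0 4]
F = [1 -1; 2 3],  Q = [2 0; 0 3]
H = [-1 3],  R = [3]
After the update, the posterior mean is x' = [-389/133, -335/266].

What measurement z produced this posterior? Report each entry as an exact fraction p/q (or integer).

z = [-1]

x̄ = F·x = [-4, 7]
P̄ = F·P·Fᵀ + Q = [10 -4; -4 55]
S = H·P̄·Hᵀ + R = [532]
K = P̄·Hᵀ·S⁻¹ = [-11/266; 169/532]
x' − x̄ = [143/133, -2197/266] = K·y
y = (KᵀK)⁻¹·Kᵀ·(x' − x̄) = [-26]
z = y + H·x̄ = [-26] + [25] = [-1]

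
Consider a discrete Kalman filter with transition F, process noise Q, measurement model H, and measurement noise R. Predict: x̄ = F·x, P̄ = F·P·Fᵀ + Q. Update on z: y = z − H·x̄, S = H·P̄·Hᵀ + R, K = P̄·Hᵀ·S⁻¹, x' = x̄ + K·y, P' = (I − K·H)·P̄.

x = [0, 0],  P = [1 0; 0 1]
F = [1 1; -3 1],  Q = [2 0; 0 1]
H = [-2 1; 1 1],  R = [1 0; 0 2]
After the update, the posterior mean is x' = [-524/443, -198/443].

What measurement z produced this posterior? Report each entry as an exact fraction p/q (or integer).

z = [2, -2]

x̄ = F·x = [0, 0]
P̄ = F·P·Fᵀ + Q = [4 -2; -2 11]
S = H·P̄·Hᵀ + R = [36 5; 5 13]
K = P̄·Hᵀ·S⁻¹ = [-140/443 122/443; 150/443 249/443]
x' − x̄ = [-524/443, -198/443] = K·y
y = (KᵀK)⁻¹·Kᵀ·(x' − x̄) = [2, -2]
z = y + H·x̄ = [2, -2] + [0, 0] = [2, -2]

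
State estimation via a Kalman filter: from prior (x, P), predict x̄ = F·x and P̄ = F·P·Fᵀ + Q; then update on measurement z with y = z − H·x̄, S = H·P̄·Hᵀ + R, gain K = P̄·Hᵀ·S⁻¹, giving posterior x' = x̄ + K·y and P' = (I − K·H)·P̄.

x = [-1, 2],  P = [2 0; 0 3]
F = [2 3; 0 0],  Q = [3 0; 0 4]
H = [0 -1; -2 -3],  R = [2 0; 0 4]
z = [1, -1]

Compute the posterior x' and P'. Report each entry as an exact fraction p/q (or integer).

x' = [73/42, -11/14]
P' = [76/21 -38/21; -38/21 26/21]

x̄ = F·x = [4, 0]
P̄ = F·P·Fᵀ + Q = [38 0; 0 4]
y = z − H·x̄ = [1, 7]
S = H·P̄·Hᵀ + R = [6 12; 12 192]
K = P̄·Hᵀ·S⁻¹ = [19/21 -19/42; -13/21 -1/42]
x' = x̄ + K·y = [73/42, -11/14]
P' = (I − K·H)·P̄ = [76/21 -38/21; -38/21 26/21]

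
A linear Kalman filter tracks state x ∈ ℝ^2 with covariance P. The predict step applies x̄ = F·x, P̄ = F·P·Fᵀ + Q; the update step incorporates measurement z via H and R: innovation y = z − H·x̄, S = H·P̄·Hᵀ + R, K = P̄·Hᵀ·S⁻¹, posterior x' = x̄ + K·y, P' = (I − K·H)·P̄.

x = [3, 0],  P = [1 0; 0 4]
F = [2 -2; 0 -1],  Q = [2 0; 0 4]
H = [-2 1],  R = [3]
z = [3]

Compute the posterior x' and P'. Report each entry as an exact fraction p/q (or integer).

x' = [-138/67, -120/67]
P' = [178/67 248/67; 248/67 472/67]

x̄ = F·x = [6, 0]
P̄ = F·P·Fᵀ + Q = [22 8; 8 8]
y = z − H·x̄ = [15]
S = H·P̄·Hᵀ + R = [67]
K = P̄·Hᵀ·S⁻¹ = [-36/67; -8/67]
x' = x̄ + K·y = [-138/67, -120/67]
P' = (I − K·H)·P̄ = [178/67 248/67; 248/67 472/67]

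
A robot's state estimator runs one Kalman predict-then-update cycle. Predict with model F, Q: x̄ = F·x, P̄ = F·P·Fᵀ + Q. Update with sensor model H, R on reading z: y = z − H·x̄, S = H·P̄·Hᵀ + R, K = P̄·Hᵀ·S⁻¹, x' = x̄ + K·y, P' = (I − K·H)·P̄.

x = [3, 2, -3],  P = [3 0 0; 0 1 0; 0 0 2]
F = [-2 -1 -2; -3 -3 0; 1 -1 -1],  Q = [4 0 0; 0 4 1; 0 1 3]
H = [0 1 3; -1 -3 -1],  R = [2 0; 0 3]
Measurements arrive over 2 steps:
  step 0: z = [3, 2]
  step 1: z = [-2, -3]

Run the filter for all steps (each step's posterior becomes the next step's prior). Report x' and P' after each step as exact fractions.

step 0: x' = [174983/32438, -106067/32438, 68973/32438], P' = [308129/32438 -108483/32438 35383/32438; -108483/32438 52517/32438 -19749/32438; 35383/32438 -19749/32438 14321/32438]
step 1: x' = [-2722324723/1158411604, 359748243/165487372, -1483583807/1158411604], P' = [5839824281/1158411604 -262733289/165487372 439548421/1158411604; -262733289/165487372 154259915/165487372 -55735377/165487372; 439548421/1158411604 -55735377/165487372 390460445/1158411604]

step 0: x̄ = F·x = [-2, -15, 4]
step 0: P̄ = F·P·Fᵀ + Q = [25 21 -1; 21 40 -5; -1 -5 9]
step 0: y = z − H·x̄ = [6, -41]
step 0: S = H·P̄·Hᵀ + R = [93 -115; -115 491]
step 0: K = P̄·Hᵀ·S⁻¹ = [-1167/32438 -6021/32438; -3365/32438 -9773/32438; 11607/32438 3181/32438]
step 0: x' = x̄ + K·y = [174983/32438, -106067/32438, 68973/32438]
step 0: P' = (I − K·H)·P̄ = [308129/32438 -108483/32438 35383/32438; -108483/32438 52517/32438 -19749/32438; 35383/32438 -19749/32438 14321/32438]
step 1: x̄ = F·x = [-381845/32438, -103374/16219, 212077/32438]
step 1: P̄ = F·P·Fᵀ + Q = [1242205/32438 561891/16219 -702829/32438; 561891/16219 711436/16219 -343748/16219; -702829/32438 -343748/16219 578983/32438]
step 1: y = z − H·x̄ = [-494359/32438, -443663/16219]
step 1: S = H·P̄·Hᵀ + R = [2573619/32438 927050/16219; 927050/16219 7968204/16219]
step 1: K = P̄·Hᵀ·S⁻¹ = [-65060970/289602901 -253991211/1158411604; -1618277/41371843 -48103693/165487372; 97654212/289602901 113478017/1158411604]
step 1: x' = x̄ + K·y = [-2722324723/1158411604, 359748243/165487372, -1483583807/1158411604]
step 1: P' = (I − K·H)·P̄ = [5839824281/1158411604 -262733289/165487372 439548421/1158411604; -262733289/165487372 154259915/165487372 -55735377/165487372; 439548421/1158411604 -55735377/165487372 390460445/1158411604]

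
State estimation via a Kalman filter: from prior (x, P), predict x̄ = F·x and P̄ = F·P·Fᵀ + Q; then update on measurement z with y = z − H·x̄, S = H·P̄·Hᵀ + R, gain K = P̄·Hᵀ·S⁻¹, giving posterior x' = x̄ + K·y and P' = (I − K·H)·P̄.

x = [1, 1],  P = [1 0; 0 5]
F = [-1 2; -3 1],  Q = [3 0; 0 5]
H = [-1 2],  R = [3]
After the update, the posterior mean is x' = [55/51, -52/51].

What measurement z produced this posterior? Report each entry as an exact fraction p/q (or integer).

z = [-3]

x̄ = F·x = [1, -2]
P̄ = F·P·Fᵀ + Q = [24 13; 13 19]
S = H·P̄·Hᵀ + R = [51]
K = P̄·Hᵀ·S⁻¹ = [2/51; 25/51]
x' − x̄ = [4/51, 50/51] = K·y
y = (KᵀK)⁻¹·Kᵀ·(x' − x̄) = [2]
z = y + H·x̄ = [2] + [-5] = [-3]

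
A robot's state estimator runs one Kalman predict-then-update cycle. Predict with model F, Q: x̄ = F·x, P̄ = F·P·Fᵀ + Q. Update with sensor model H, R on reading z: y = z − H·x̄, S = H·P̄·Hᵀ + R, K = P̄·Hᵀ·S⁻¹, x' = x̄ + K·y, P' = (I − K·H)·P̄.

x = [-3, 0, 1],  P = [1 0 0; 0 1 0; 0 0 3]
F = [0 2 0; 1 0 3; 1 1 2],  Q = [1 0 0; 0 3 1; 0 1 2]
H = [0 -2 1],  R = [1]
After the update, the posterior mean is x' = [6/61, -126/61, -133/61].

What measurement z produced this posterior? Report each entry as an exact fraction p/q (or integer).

x̄ = F·x = [0, 0, -1]
P̄ = F·P·Fᵀ + Q = [5 0 2; 0 31 20; 2 20 16]
S = H·P̄·Hᵀ + R = [61]
K = P̄·Hᵀ·S⁻¹ = [2/61; -42/61; -24/61]
x' − x̄ = [6/61, -126/61, -72/61] = K·y
y = (KᵀK)⁻¹·Kᵀ·(x' − x̄) = [3]
z = y + H·x̄ = [3] + [-1] = [2]

z = [2]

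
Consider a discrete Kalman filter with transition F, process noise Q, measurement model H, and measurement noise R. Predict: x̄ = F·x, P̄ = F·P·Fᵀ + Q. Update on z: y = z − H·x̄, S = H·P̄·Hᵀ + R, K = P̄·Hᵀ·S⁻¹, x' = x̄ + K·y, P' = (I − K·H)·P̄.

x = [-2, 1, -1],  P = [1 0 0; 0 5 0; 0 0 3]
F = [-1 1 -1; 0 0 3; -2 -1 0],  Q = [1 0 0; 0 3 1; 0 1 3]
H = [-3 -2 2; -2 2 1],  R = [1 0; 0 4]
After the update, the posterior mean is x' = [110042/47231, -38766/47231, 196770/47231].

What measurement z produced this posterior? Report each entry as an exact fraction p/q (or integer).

x̄ = F·x = [4, -3, 3]
P̄ = F·P·Fᵀ + Q = [10 -9 -3; -9 30 1; -3 1 12]
S = H·P̄·Hᵀ + R = [179 5; 5 264]
K = P̄·Hᵀ·S⁻¹ = [-4547/47231 -7249/47231; -8579/47231 14296/47231; 8084/47231 3425/47231]
x' − x̄ = [-78882/47231, 102927/47231, 55077/47231] = K·y
y = (KᵀK)⁻¹·Kᵀ·(x' − x̄) = [3, 9]
z = y + H·x̄ = [3, 9] + [0, -11] = [3, -2]

z = [3, -2]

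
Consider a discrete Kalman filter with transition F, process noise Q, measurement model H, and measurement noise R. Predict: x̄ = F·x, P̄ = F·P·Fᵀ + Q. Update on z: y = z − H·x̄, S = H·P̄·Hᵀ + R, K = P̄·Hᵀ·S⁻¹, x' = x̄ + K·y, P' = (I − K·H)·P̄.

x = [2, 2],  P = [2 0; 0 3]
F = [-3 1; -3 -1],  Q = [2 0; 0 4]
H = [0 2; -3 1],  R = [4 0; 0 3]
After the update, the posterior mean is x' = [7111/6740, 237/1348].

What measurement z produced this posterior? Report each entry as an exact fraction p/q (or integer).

x̄ = F·x = [-4, -8]
P̄ = F·P·Fᵀ + Q = [23 15; 15 25]
S = H·P̄·Hᵀ + R = [104 -40; -40 145]
K = P̄·Hᵀ·S⁻¹ = [219/1348 -552/1685; 645/1348 -2/337]
x' − x̄ = [34071/6740, 11021/1348] = K·y
y = (KᵀK)⁻¹·Kᵀ·(x' − x̄) = [17, -7]
z = y + H·x̄ = [17, -7] + [-16, 4] = [1, -3]

z = [1, -3]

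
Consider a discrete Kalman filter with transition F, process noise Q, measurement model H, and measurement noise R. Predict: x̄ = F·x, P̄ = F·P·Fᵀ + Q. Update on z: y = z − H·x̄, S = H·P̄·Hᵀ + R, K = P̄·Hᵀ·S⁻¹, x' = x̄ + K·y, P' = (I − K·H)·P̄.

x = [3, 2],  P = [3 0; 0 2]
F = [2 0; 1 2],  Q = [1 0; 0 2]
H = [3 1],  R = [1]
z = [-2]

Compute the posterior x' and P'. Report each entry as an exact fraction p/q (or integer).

x' = [-213/167, 332/167]
P' = [146/167 -393/167; -393/167 1210/167]

x̄ = F·x = [6, 7]
P̄ = F·P·Fᵀ + Q = [13 6; 6 13]
y = z − H·x̄ = [-27]
S = H·P̄·Hᵀ + R = [167]
K = P̄·Hᵀ·S⁻¹ = [45/167; 31/167]
x' = x̄ + K·y = [-213/167, 332/167]
P' = (I − K·H)·P̄ = [146/167 -393/167; -393/167 1210/167]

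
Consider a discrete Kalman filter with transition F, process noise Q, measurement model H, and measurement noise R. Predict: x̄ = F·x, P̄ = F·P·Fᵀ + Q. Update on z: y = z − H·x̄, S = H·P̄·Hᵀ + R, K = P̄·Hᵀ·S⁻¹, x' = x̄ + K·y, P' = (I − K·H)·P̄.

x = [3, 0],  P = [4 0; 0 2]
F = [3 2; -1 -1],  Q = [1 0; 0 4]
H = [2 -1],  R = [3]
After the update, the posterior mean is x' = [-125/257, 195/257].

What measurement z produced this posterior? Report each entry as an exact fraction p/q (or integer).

x̄ = F·x = [9, -3]
P̄ = F·P·Fᵀ + Q = [45 -16; -16 10]
S = H·P̄·Hᵀ + R = [257]
K = P̄·Hᵀ·S⁻¹ = [106/257; -42/257]
x' − x̄ = [-2438/257, 966/257] = K·y
y = (KᵀK)⁻¹·Kᵀ·(x' − x̄) = [-23]
z = y + H·x̄ = [-23] + [21] = [-2]

z = [-2]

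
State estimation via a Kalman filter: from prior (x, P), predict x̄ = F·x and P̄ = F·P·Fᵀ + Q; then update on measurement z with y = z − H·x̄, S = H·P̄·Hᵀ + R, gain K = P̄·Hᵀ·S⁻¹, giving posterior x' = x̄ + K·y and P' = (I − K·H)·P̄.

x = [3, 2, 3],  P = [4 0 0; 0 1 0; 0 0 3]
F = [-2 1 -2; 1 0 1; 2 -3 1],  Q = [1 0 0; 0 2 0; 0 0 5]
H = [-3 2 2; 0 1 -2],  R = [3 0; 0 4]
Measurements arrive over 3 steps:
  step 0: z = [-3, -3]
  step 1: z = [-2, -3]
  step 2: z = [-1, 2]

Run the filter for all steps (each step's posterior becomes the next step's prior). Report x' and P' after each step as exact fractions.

step 0: x̄ = F·x = [-10, 6, 3]
step 0: P̄ = F·P·Fᵀ + Q = [30 -14 -25; -14 9 11; -25 11 33]
step 0: y = z − H·x̄ = [-51, -3]
step 0: S = H·P̄·Hᵀ + R = [997 -244; -244 101]
step 0: K = P̄·Hᵀ·S⁻¹ = [-8184/41161 -5100/41161; 5110/41161 7047/41161; 3043/41161 -15063/41161]
step 0: x' = x̄ + K·y = [21074/41161, -34785/41161, 13479/41161]
step 0: P' = (I − K·H)·P̄ = [43518/41161 28534/41161 24467/41161; 28534/41161 43040/41161 7426/41161; 24467/41161 7426/41161 33839/41161]
step 1: x̄ = F·x = [-103891/41161, 34553/41161, 159982/41161]
step 1: P̄ = F·P·Fᵀ + Q = [445525/41161 -216622/41161 -237418/41161; -216622/41161 208613/41161 86396/41161; -237418/41161 86396/41161 511980/41161]
step 1: y = z − H·x̄ = [-783065/41161, 161928/41161]
step 1: S = H·P̄·Hᵀ + R = [13155228/41161 -2578128/41161; -2578128/41161 2075593/41161]
step 1: K = P̄·Hᵀ·S⁻¹ = [-97016143/501886620 -4839014/41823885; 3238315/25094331 1485149/8364777; 18769703/250943310 -15006532/41823885]
step 1: x' = x̄ + K·y = [350467211/501886620, -23013656/25094331, 264052109/250943310]
step 1: P' = (I − K·H)·P̄ = [506044067/501886620 16580185/25094331 140969093/250943310; 16580185/25094331 25759096/25094331 3968654/25094331; 140969093/250943310 3968654/25094331 99960827/125471655]
step 2: x̄ = F·x = [-1108707989/250943310, 292857143/167295540, 130492900/25094331]
step 2: P̄ = F·P·Fᵀ + Q = [1313054102/125471655 -421425119/83647770 -142629830/25094331; -421425119/83647770 274837443/55765180 17080261/8364777; -142629830/25094331 17080261/8364777 312117991/25094331]
step 2: y = z − H·x̄ = [-3532748353/125471655, 5344917811/501886620]
step 2: S = H·P̄·Hᵀ + R = [39102871952/125471655 -7900481021/125471655; -7900481021/125471655 25351260107/501886620]
step 2: K = P̄·Hᵀ·S⁻¹ = [-1139501644157/5910790579220 -169951867281/1477697644805; 190818680841/1477697644805 262576370697/1477697644805; 44484120985/591079057922 -105870978630/295539528961]
step 2: x' = x̄ + K·y = [-317754185298/1477697644805, 10469555976/1477697644805, -216897365507/295539528961]
step 2: P' = (I − K·H)·P̄ = [5949304710473/5910790579220 975848276871/1477697644805 331131149199/591079057922; 975848276871/1477697644805 1516768785308/1477697644805 46646330252/295539528961; 331131149199/591079057922 46646330252/295539528961 235065122386/295539528961]

step 0: x' = [21074/41161, -34785/41161, 13479/41161], P' = [43518/41161 28534/41161 24467/41161; 28534/41161 43040/41161 7426/41161; 24467/41161 7426/41161 33839/41161]
step 1: x' = [350467211/501886620, -23013656/25094331, 264052109/250943310], P' = [506044067/501886620 16580185/25094331 140969093/250943310; 16580185/25094331 25759096/25094331 3968654/25094331; 140969093/250943310 3968654/25094331 99960827/125471655]
step 2: x' = [-317754185298/1477697644805, 10469555976/1477697644805, -216897365507/295539528961], P' = [5949304710473/5910790579220 975848276871/1477697644805 331131149199/591079057922; 975848276871/1477697644805 1516768785308/1477697644805 46646330252/295539528961; 331131149199/591079057922 46646330252/295539528961 235065122386/295539528961]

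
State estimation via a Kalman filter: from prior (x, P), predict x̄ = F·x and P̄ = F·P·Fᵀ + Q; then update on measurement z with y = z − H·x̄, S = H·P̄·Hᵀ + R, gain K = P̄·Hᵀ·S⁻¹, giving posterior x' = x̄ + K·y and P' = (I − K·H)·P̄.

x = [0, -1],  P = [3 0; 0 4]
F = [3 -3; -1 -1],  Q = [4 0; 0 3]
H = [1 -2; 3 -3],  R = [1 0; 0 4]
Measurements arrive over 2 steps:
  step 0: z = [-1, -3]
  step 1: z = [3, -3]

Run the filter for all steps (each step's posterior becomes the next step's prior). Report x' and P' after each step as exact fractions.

step 0: x' = [-182/249, 337/1743], P' = [2399/996 1607/996; 1607/996 8633/6972]
step 1: x' = [-239237/70507, -200012/70507], P' = [1432120/916591 943160/916591; 943160/916591 765020/916591]

step 0: x̄ = F·x = [3, 1]
step 0: P̄ = F·P·Fᵀ + Q = [67 3; 3 10]
step 0: y = z − H·x̄ = [-2, -9]
step 0: S = H·P̄·Hᵀ + R = [96 234; 234 643]
step 0: K = P̄·Hᵀ·S⁻¹ = [-815/996 99/166; -6017/6972 327/1162]
step 0: x' = x̄ + K·y = [-182/249, 337/1743]
step 0: P' = (I − K·H)·P̄ = [2399/996 1607/996; 1607/996 8633/6972]
step 1: x̄ = F·x = [-1611/581, 937/1743]
step 1: P̄ = F·P·Fᵀ + Q = [4520/581 -2040/581; -2040/581 17210/1743]
step 1: y = z − H·x̄ = [11936/1743, 4027/581]
step 1: S = H·P̄·Hᵀ + R = [108623/1743 66340/581; 66340/581 131354/581]
step 1: K = P̄·Hᵀ·S⁻¹ = [-454200/916591 366720/916591; -586880/916591 133605/916591]
step 1: x' = x̄ + K·y = [-239237/70507, -200012/70507]
step 1: P' = (I − K·H)·P̄ = [1432120/916591 943160/916591; 943160/916591 765020/916591]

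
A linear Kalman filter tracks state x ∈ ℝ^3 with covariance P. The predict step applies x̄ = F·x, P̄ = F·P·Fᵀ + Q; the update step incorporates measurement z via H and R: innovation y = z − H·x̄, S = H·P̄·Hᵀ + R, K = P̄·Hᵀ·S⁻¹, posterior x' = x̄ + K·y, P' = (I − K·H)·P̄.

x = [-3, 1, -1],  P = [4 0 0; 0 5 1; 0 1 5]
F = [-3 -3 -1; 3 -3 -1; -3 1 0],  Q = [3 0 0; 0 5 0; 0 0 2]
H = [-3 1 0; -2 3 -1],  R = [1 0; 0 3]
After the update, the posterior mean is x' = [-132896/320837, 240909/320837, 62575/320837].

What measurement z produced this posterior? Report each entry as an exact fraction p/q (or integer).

x̄ = F·x = [7, -11, 10]
P̄ = F·P·Fᵀ + Q = [95 20 20; 20 97 -52; 20 -52 43]
S = H·P̄·Hᵀ + R = [833 753; 753 1451]
K = P̄·Hᵀ·S⁻¹ = [-271565/641674 74595/641674; -87236/320837 112269/320837; 17455/641674 -114751/641674]
x' − x̄ = [-2378755/320837, 3770116/320837, -3145795/320837] = K·y
y = (KᵀK)⁻¹·Kᵀ·(x' − x̄) = [34, 60]
z = y + H·x̄ = [34, 60] + [-32, -57] = [2, 3]

z = [2, 3]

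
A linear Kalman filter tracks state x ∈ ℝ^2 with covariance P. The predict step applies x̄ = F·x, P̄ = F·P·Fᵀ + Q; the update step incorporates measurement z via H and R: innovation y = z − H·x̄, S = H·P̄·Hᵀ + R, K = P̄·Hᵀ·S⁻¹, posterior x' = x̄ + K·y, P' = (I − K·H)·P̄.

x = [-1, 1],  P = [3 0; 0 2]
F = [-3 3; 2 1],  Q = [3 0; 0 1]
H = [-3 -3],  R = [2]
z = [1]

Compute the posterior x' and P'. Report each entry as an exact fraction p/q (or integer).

x̄ = F·x = [6, -1]
P̄ = F·P·Fᵀ + Q = [48 -12; -12 15]
y = z − H·x̄ = [16]
S = H·P̄·Hᵀ + R = [353]
K = P̄·Hᵀ·S⁻¹ = [-108/353; -9/353]
x' = x̄ + K·y = [390/353, -497/353]
P' = (I − K·H)·P̄ = [5280/353 -5208/353; -5208/353 5214/353]

x' = [390/353, -497/353]
P' = [5280/353 -5208/353; -5208/353 5214/353]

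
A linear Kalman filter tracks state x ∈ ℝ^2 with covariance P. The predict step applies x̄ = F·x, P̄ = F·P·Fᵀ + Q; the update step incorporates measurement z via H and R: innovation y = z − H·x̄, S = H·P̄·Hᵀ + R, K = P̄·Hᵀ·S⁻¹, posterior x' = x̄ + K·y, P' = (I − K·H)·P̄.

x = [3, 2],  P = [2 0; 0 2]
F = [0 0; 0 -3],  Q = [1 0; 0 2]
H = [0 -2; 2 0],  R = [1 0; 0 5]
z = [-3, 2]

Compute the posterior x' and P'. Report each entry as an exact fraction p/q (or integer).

x' = [4/9, 38/27]
P' = [5/9 0; 0 20/81]

x̄ = F·x = [0, -6]
P̄ = F·P·Fᵀ + Q = [1 0; 0 20]
y = z − H·x̄ = [-15, 2]
S = H·P̄·Hᵀ + R = [81 0; 0 9]
K = P̄·Hᵀ·S⁻¹ = [0 2/9; -40/81 0]
x' = x̄ + K·y = [4/9, 38/27]
P' = (I − K·H)·P̄ = [5/9 0; 0 20/81]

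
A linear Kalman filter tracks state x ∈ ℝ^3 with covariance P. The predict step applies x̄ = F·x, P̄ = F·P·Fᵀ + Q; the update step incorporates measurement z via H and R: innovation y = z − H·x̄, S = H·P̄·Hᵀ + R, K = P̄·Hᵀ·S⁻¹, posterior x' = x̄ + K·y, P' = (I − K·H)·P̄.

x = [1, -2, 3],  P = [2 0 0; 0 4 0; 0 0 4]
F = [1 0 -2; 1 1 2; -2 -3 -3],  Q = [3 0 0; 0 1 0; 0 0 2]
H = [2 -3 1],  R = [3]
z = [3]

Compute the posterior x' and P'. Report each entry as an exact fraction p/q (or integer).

x̄ = F·x = [-5, 5, -5]
P̄ = F·P·Fᵀ + Q = [21 -14 20; -14 23 -40; 20 -40 82]
y = z − H·x̄ = [33]
S = H·P̄·Hᵀ + R = [864]
K = P̄·Hᵀ·S⁻¹ = [13/108; -137/864; 121/432]
x' = x̄ + K·y = [-37/36, -67/288, 611/144]
P' = (I − K·H)·P̄ = [229/27 269/108 -493/54; 269/108 1103/864 -703/432; -493/54 -703/432 3071/216]

x' = [-37/36, -67/288, 611/144]
P' = [229/27 269/108 -493/54; 269/108 1103/864 -703/432; -493/54 -703/432 3071/216]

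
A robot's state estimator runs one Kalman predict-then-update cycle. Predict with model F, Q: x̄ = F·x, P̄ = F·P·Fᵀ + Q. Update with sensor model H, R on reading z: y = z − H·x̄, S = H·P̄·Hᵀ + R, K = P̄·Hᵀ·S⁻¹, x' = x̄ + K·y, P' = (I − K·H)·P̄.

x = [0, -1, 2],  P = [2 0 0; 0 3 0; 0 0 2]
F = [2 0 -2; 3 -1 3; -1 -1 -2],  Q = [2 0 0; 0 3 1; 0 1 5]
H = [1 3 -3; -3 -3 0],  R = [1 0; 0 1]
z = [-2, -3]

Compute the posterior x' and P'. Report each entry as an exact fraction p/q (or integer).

x' = [-150952/153283, 23149/11791, 26831/11791]
P' = [782982/153283 -59220/11791 -38504/11791; -59220/11791 4578/907 3010/907; -38504/11791 3010/907 2090/907]

x̄ = F·x = [-4, 7, -3]
P̄ = F·P·Fᵀ + Q = [18 0 4; 0 42 -14; 4 -14 18]
y = z − H·x̄ = [-28, 6]
S = H·P̄·Hᵀ + R = [787 -522; -522 541]
K = P̄·Hᵀ·S⁻¹ = [-24942/153283 -39366/153283; 1932/11791 -882/11791; -2624/11791 -1878/11791]
x' = x̄ + K·y = [-150952/153283, 23149/11791, 26831/11791]
P' = (I − K·H)·P̄ = [782982/153283 -59220/11791 -38504/11791; -59220/11791 4578/907 3010/907; -38504/11791 3010/907 2090/907]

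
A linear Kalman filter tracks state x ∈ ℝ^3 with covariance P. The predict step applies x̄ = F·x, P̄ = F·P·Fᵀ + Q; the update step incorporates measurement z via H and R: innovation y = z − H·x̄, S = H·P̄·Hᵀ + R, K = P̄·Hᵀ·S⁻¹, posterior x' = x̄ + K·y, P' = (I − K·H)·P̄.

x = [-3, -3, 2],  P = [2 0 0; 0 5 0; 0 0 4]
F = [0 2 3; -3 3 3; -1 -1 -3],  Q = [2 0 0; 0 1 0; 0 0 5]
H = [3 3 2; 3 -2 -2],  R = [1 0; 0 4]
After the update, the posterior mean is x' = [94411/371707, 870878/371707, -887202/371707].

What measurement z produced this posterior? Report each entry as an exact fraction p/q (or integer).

x̄ = F·x = [0, 6, 0]
P̄ = F·P·Fᵀ + Q = [58 66 -46; 66 100 -45; -46 -45 48]
S = H·P̄·Hᵀ + R = [1711 378; 378 518]
K = P̄·Hᵀ·S⁻¹ = [6742/53101 61717/371707; 12720/53101 -1828/371707; -2661/53101 -89739/371707]
x' − x̄ = [94411/371707, -1359364/371707, -887202/371707] = K·y
y = (KᵀK)⁻¹·Kᵀ·(x' − x̄) = [-15, 13]
z = y + H·x̄ = [-15, 13] + [18, -12] = [3, 1]

z = [3, 1]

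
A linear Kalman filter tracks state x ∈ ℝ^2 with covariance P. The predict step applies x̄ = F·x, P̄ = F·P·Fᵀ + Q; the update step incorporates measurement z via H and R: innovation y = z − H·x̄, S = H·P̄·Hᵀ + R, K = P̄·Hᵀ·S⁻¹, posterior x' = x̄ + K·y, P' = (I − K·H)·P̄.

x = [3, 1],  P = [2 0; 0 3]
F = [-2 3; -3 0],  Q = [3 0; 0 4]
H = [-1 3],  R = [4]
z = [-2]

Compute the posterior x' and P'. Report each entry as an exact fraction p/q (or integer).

x' = [-137/42, -27/14]
P' = [1595/42 177/14; 177/14 65/14]

x̄ = F·x = [-3, -9]
P̄ = F·P·Fᵀ + Q = [38 12; 12 22]
y = z − H·x̄ = [22]
S = H·P̄·Hᵀ + R = [168]
K = P̄·Hᵀ·S⁻¹ = [-1/84; 9/28]
x' = x̄ + K·y = [-137/42, -27/14]
P' = (I − K·H)·P̄ = [1595/42 177/14; 177/14 65/14]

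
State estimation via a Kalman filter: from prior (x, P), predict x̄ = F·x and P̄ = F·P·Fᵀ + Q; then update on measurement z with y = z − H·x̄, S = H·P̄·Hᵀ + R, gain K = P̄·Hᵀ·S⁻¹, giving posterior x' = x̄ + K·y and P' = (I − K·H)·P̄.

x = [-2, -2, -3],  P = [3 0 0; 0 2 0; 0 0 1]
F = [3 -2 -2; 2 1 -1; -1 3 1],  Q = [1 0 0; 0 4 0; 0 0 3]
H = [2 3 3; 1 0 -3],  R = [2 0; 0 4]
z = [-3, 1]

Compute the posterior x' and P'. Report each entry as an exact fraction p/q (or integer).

x' = [880/9749, -6892/9749, -3699/9749]
P' = [330359/185231 -245203/185231 42353/185231; -245203/185231 282509/185231 -95465/185231; 42353/185231 -95465/185231 73043/185231]

x̄ = F·x = [4, -3, -7]
P̄ = F·P·Fᵀ + Q = [40 16 -23; 16 19 -1; -23 -1 25]
y = z − H·x̄ = [19, -24]
S = H·P̄·Hᵀ + R = [456 -19; -19 407]
K = P̄·Hᵀ·S⁻¹ = [26084/185231 2675/9749; 35363/185231 542/9749; 8720/185231 -2326/9749]
x' = x̄ + K·y = [880/9749, -6892/9749, -3699/9749]
P' = (I − K·H)·P̄ = [330359/185231 -245203/185231 42353/185231; -245203/185231 282509/185231 -95465/185231; 42353/185231 -95465/185231 73043/185231]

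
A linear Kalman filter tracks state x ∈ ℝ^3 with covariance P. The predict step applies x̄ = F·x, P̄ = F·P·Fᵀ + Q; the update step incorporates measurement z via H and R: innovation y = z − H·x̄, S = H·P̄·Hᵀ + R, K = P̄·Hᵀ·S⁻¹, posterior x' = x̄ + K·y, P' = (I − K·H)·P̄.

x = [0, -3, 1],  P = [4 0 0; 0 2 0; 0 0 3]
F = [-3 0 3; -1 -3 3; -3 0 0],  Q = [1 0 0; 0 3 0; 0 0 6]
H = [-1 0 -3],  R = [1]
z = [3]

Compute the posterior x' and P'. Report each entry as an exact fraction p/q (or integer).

x̄ = F·x = [3, 12, 0]
P̄ = F·P·Fᵀ + Q = [64 39 36; 39 52 12; 36 12 42]
y = z − H·x̄ = [6]
S = H·P̄·Hᵀ + R = [659]
K = P̄·Hᵀ·S⁻¹ = [-172/659; -75/659; -162/659]
x' = x̄ + K·y = [945/659, 7458/659, -972/659]
P' = (I − K·H)·P̄ = [12592/659 12801/659 -4140/659; 12801/659 28643/659 -4242/659; -4140/659 -4242/659 1434/659]

x' = [945/659, 7458/659, -972/659]
P' = [12592/659 12801/659 -4140/659; 12801/659 28643/659 -4242/659; -4140/659 -4242/659 1434/659]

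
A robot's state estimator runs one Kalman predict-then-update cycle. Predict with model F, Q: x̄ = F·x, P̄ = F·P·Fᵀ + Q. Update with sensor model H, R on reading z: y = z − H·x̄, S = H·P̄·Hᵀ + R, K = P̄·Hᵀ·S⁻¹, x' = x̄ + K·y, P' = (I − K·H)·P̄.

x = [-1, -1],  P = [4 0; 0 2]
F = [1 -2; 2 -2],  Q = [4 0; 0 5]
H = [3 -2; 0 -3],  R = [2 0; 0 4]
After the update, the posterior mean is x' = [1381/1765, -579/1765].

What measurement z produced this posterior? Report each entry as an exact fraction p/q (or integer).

x̄ = F·x = [1, 0]
P̄ = F·P·Fᵀ + Q = [16 16; 16 29]
S = H·P̄·Hᵀ + R = [70 30; 30 265]
K = P̄·Hᵀ·S⁻¹ = [568/1765 -384/1765; -4/1765 -579/1765]
x' − x̄ = [-384/1765, -579/1765] = K·y
y = (KᵀK)⁻¹·Kᵀ·(x' − x̄) = [0, 1]
z = y + H·x̄ = [0, 1] + [3, 0] = [3, 1]

z = [3, 1]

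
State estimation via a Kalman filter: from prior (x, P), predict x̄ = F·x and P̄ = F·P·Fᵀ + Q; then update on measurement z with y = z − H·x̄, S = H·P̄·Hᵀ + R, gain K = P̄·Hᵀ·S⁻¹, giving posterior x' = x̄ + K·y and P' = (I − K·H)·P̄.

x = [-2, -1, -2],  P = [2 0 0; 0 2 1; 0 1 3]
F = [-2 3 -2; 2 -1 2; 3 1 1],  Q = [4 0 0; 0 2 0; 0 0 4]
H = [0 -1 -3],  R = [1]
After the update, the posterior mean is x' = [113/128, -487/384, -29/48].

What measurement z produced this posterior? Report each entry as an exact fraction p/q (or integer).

z = [3]

x̄ = F·x = [5, -7, -9]
P̄ = F·P·Fᵀ + Q = [30 -18 -11; -18 20 17; -11 17 29]
S = H·P̄·Hᵀ + R = [384]
K = P̄·Hᵀ·S⁻¹ = [17/128; -71/384; -13/48]
x' − x̄ = [-527/128, 2201/384, 403/48] = K·y
y = (KᵀK)⁻¹·Kᵀ·(x' − x̄) = [-31]
z = y + H·x̄ = [-31] + [34] = [3]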